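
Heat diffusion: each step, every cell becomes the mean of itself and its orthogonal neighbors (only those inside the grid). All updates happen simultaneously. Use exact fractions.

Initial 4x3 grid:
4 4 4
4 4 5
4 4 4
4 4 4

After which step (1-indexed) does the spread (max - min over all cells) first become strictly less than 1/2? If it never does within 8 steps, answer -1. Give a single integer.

Step 1: max=13/3, min=4, spread=1/3
  -> spread < 1/2 first at step 1
Step 2: max=511/120, min=4, spread=31/120
Step 3: max=4531/1080, min=4, spread=211/1080
Step 4: max=448897/108000, min=7247/1800, spread=14077/108000
Step 5: max=4028407/972000, min=435683/108000, spread=5363/48600
Step 6: max=120380809/29160000, min=242869/60000, spread=93859/1166400
Step 7: max=7208674481/1749600000, min=394136467/97200000, spread=4568723/69984000
Step 8: max=431684435629/104976000000, min=11845618889/2916000000, spread=8387449/167961600

Answer: 1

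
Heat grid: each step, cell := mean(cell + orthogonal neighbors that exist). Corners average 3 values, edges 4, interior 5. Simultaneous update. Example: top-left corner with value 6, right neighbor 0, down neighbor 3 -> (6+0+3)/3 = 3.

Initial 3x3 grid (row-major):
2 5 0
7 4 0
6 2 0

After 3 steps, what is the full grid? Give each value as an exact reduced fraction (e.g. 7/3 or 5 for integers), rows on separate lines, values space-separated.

Answer: 4223/1080 43387/14400 4831/2160
56987/14400 3099/1000 7303/3600
2837/720 10703/3600 286/135

Derivation:
After step 1:
  14/3 11/4 5/3
  19/4 18/5 1
  5 3 2/3
After step 2:
  73/18 761/240 65/36
  1081/240 151/50 26/15
  17/4 46/15 14/9
After step 3:
  4223/1080 43387/14400 4831/2160
  56987/14400 3099/1000 7303/3600
  2837/720 10703/3600 286/135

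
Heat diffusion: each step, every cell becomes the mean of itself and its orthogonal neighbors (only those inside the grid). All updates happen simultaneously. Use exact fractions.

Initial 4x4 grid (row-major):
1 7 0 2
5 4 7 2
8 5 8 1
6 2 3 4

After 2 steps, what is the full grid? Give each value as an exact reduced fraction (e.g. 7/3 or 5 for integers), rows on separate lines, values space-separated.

After step 1:
  13/3 3 4 4/3
  9/2 28/5 21/5 3
  6 27/5 24/5 15/4
  16/3 4 17/4 8/3
After step 2:
  71/18 127/30 47/15 25/9
  613/120 227/50 108/25 737/240
  637/120 129/25 112/25 853/240
  46/9 1139/240 943/240 32/9

Answer: 71/18 127/30 47/15 25/9
613/120 227/50 108/25 737/240
637/120 129/25 112/25 853/240
46/9 1139/240 943/240 32/9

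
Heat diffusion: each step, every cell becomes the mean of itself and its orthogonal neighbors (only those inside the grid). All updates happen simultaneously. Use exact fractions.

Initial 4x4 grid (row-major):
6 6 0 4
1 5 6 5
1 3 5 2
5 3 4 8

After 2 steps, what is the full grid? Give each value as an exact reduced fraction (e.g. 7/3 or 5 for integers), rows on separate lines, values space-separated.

After step 1:
  13/3 17/4 4 3
  13/4 21/5 21/5 17/4
  5/2 17/5 4 5
  3 15/4 5 14/3
After step 2:
  71/18 1007/240 309/80 15/4
  857/240 193/50 413/100 329/80
  243/80 357/100 108/25 215/48
  37/12 303/80 209/48 44/9

Answer: 71/18 1007/240 309/80 15/4
857/240 193/50 413/100 329/80
243/80 357/100 108/25 215/48
37/12 303/80 209/48 44/9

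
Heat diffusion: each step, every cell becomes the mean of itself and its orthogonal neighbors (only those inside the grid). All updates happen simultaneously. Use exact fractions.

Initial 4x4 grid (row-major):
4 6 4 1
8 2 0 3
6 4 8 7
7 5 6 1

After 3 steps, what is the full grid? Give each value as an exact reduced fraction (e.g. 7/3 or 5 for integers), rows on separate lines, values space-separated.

Answer: 29/6 10003/2400 24649/7200 6709/2160
4031/800 2251/500 22903/6000 12587/3600
2633/480 9999/2000 1702/375 15407/3600
809/144 1289/240 17867/3600 509/108

Derivation:
After step 1:
  6 4 11/4 8/3
  5 4 17/5 11/4
  25/4 5 5 19/4
  6 11/2 5 14/3
After step 2:
  5 67/16 769/240 49/18
  85/16 107/25 179/50 407/120
  89/16 103/20 463/100 103/24
  71/12 43/8 121/24 173/36
After step 3:
  29/6 10003/2400 24649/7200 6709/2160
  4031/800 2251/500 22903/6000 12587/3600
  2633/480 9999/2000 1702/375 15407/3600
  809/144 1289/240 17867/3600 509/108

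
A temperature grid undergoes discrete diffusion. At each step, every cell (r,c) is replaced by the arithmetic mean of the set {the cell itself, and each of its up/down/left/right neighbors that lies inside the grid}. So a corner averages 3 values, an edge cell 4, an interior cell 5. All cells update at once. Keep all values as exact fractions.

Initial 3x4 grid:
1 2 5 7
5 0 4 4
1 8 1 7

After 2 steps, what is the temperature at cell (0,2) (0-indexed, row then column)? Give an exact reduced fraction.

Step 1: cell (0,2) = 9/2
Step 2: cell (0,2) = 439/120
Full grid after step 2:
  77/36 389/120 439/120 46/9
  773/240 257/100 108/25 529/120
  107/36 479/120 143/40 29/6

Answer: 439/120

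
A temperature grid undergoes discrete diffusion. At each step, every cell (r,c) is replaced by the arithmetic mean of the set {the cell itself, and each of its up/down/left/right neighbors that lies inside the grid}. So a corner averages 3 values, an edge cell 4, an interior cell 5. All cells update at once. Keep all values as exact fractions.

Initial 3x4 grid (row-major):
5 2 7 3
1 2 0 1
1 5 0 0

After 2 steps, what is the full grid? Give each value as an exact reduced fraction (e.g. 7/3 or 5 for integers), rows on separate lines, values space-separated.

Answer: 107/36 35/12 19/6 23/9
37/16 49/20 37/20 7/4
79/36 91/48 67/48 31/36

Derivation:
After step 1:
  8/3 4 3 11/3
  9/4 2 2 1
  7/3 2 5/4 1/3
After step 2:
  107/36 35/12 19/6 23/9
  37/16 49/20 37/20 7/4
  79/36 91/48 67/48 31/36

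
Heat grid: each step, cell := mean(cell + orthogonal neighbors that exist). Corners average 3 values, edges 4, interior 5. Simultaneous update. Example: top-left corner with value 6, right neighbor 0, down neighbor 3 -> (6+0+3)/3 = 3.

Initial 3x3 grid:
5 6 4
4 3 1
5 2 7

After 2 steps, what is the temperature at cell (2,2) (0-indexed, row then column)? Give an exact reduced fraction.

Step 1: cell (2,2) = 10/3
Step 2: cell (2,2) = 34/9
Full grid after step 2:
  55/12 491/120 143/36
  967/240 399/100 279/80
  73/18 289/80 34/9

Answer: 34/9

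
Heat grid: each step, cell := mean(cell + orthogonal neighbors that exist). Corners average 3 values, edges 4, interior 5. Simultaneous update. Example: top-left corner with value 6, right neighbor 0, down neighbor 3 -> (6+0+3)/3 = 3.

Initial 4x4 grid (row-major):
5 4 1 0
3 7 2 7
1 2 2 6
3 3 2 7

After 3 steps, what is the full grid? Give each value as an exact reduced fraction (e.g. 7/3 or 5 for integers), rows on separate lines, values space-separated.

After step 1:
  4 17/4 7/4 8/3
  4 18/5 19/5 15/4
  9/4 3 14/5 11/2
  7/3 5/2 7/2 5
After step 2:
  49/12 17/5 187/60 49/18
  277/80 373/100 157/50 943/240
  139/48 283/100 93/25 341/80
  85/36 17/6 69/20 14/3
After step 3:
  2627/720 1433/400 11141/3600 7033/2160
  8503/2400 53/16 21163/6000 25297/7200
  20789/7200 19211/6000 6961/2000 9947/2400
  1165/432 10327/3600 1467/400 2971/720

Answer: 2627/720 1433/400 11141/3600 7033/2160
8503/2400 53/16 21163/6000 25297/7200
20789/7200 19211/6000 6961/2000 9947/2400
1165/432 10327/3600 1467/400 2971/720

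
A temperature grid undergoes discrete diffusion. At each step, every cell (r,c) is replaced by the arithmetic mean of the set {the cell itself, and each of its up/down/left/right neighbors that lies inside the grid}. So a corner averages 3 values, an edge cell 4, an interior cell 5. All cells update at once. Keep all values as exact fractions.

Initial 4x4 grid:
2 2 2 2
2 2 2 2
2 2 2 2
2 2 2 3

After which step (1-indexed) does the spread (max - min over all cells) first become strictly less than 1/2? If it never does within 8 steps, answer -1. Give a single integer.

Step 1: max=7/3, min=2, spread=1/3
  -> spread < 1/2 first at step 1
Step 2: max=41/18, min=2, spread=5/18
Step 3: max=473/216, min=2, spread=41/216
Step 4: max=14003/6480, min=2, spread=1043/6480
Step 5: max=414353/194400, min=2, spread=25553/194400
Step 6: max=12335459/5832000, min=36079/18000, spread=645863/5832000
Step 7: max=367561691/174960000, min=240971/120000, spread=16225973/174960000
Step 8: max=10975077983/5248800000, min=108701/54000, spread=409340783/5248800000

Answer: 1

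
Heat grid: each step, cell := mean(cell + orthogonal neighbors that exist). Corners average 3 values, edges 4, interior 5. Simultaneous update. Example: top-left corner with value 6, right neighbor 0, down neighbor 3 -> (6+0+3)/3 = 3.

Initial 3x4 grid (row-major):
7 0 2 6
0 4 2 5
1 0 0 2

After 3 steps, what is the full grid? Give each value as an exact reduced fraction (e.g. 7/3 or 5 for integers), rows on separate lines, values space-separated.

After step 1:
  7/3 13/4 5/2 13/3
  3 6/5 13/5 15/4
  1/3 5/4 1 7/3
After step 2:
  103/36 557/240 761/240 127/36
  103/60 113/50 221/100 781/240
  55/36 227/240 431/240 85/36
After step 3:
  4967/2160 19103/7200 20213/7200 3583/1080
  7529/3600 709/375 15229/6000 40871/14400
  3017/2160 11753/7200 13163/7200 667/270

Answer: 4967/2160 19103/7200 20213/7200 3583/1080
7529/3600 709/375 15229/6000 40871/14400
3017/2160 11753/7200 13163/7200 667/270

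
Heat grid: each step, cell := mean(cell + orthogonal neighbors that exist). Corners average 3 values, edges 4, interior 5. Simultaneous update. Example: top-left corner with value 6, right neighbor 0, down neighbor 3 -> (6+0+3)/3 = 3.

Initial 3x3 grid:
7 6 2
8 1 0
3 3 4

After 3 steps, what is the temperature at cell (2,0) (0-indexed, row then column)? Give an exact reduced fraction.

Answer: 4463/1080

Derivation:
Step 1: cell (2,0) = 14/3
Step 2: cell (2,0) = 73/18
Step 3: cell (2,0) = 4463/1080
Full grid after step 3:
  3497/720 1771/450 6991/2160
  63647/14400 22339/6000 13249/4800
  4463/1080 15649/4800 2953/1080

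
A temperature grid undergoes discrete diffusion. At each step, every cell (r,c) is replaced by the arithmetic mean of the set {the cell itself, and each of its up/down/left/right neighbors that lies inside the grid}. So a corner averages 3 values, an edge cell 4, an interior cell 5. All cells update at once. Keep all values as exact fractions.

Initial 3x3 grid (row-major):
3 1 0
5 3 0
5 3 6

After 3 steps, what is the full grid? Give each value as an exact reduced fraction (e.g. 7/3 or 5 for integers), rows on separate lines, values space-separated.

Answer: 1973/720 32983/14400 239/135
12127/3600 16471/6000 34333/14400
8009/2160 49633/14400 1039/360

Derivation:
After step 1:
  3 7/4 1/3
  4 12/5 9/4
  13/3 17/4 3
After step 2:
  35/12 449/240 13/9
  103/30 293/100 479/240
  151/36 839/240 19/6
After step 3:
  1973/720 32983/14400 239/135
  12127/3600 16471/6000 34333/14400
  8009/2160 49633/14400 1039/360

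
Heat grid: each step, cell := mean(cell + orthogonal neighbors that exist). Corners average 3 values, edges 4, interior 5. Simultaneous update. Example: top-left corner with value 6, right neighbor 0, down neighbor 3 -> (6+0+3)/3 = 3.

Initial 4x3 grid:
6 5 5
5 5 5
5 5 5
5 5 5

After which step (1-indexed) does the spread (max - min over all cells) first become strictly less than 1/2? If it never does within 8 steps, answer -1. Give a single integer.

Answer: 1

Derivation:
Step 1: max=16/3, min=5, spread=1/3
  -> spread < 1/2 first at step 1
Step 2: max=95/18, min=5, spread=5/18
Step 3: max=1121/216, min=5, spread=41/216
Step 4: max=133817/25920, min=5, spread=4217/25920
Step 5: max=7985149/1555200, min=36079/7200, spread=38417/311040
Step 6: max=477760211/93312000, min=722597/144000, spread=1903471/18662400
Step 7: max=28594589089/5598720000, min=21715759/4320000, spread=18038617/223948800
Step 8: max=1712884182851/335923200000, min=1956926759/388800000, spread=883978523/13436928000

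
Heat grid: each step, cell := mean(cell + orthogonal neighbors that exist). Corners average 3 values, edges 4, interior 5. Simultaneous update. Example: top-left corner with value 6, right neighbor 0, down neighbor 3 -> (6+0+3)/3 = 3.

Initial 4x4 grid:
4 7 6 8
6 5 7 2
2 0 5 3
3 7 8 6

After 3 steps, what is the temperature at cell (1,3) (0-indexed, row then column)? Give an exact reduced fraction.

Step 1: cell (1,3) = 5
Step 2: cell (1,3) = 29/6
Step 3: cell (1,3) = 18673/3600
Full grid after step 3:
  1105/216 9607/1800 10169/1800 1175/216
  16169/3600 14621/3000 15211/3000 18673/3600
  4799/1200 1101/250 7309/1500 17837/3600
  81/20 5369/1200 18167/3600 1397/270

Answer: 18673/3600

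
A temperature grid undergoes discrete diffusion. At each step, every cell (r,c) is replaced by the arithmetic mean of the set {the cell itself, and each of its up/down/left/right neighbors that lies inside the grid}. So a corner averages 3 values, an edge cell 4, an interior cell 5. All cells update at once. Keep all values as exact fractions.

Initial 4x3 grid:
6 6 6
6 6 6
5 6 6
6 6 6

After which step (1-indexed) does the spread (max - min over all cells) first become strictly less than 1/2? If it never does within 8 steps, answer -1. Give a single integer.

Step 1: max=6, min=17/3, spread=1/3
  -> spread < 1/2 first at step 1
Step 2: max=6, min=689/120, spread=31/120
Step 3: max=6, min=6269/1080, spread=211/1080
Step 4: max=10753/1800, min=631103/108000, spread=14077/108000
Step 5: max=644317/108000, min=5691593/972000, spread=5363/48600
Step 6: max=357131/60000, min=171219191/29160000, spread=93859/1166400
Step 7: max=577863533/97200000, min=10287325519/1749600000, spread=4568723/69984000
Step 8: max=17314381111/2916000000, min=618075564371/104976000000, spread=8387449/167961600

Answer: 1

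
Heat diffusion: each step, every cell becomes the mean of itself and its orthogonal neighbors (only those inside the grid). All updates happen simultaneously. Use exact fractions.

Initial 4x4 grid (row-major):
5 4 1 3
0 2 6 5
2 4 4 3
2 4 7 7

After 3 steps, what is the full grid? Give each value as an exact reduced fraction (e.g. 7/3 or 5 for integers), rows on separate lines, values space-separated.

Answer: 683/240 49/16 4171/1200 1291/360
1313/480 6479/2000 3693/1000 811/200
20887/7200 5203/1500 25981/6000 8299/1800
1693/540 27757/7200 33541/7200 10963/2160

Derivation:
After step 1:
  3 3 7/2 3
  9/4 16/5 18/5 17/4
  2 16/5 24/5 19/4
  8/3 17/4 11/2 17/3
After step 2:
  11/4 127/40 131/40 43/12
  209/80 61/20 387/100 39/10
  607/240 349/100 437/100 73/15
  107/36 937/240 1213/240 191/36
After step 3:
  683/240 49/16 4171/1200 1291/360
  1313/480 6479/2000 3693/1000 811/200
  20887/7200 5203/1500 25981/6000 8299/1800
  1693/540 27757/7200 33541/7200 10963/2160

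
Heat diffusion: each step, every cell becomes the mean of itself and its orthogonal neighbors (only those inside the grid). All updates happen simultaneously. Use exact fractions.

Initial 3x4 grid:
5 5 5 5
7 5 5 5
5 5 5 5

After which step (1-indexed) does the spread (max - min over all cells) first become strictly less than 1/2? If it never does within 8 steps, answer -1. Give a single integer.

Step 1: max=17/3, min=5, spread=2/3
Step 2: max=667/120, min=5, spread=67/120
Step 3: max=5837/1080, min=5, spread=437/1080
  -> spread < 1/2 first at step 3
Step 4: max=2317531/432000, min=2509/500, spread=29951/86400
Step 5: max=20655821/3888000, min=17033/3375, spread=206761/777600
Step 6: max=8232195571/1555200000, min=13665671/2700000, spread=14430763/62208000
Step 7: max=491667741689/93312000000, min=1097652727/216000000, spread=139854109/746496000
Step 8: max=29416071890251/5598720000000, min=99051228977/19440000000, spread=7114543559/44789760000

Answer: 3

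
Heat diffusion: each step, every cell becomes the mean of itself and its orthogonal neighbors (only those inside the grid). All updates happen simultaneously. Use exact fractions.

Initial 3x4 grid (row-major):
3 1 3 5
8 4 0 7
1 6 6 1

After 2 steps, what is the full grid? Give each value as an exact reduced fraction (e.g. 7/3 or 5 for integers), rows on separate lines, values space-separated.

Answer: 43/12 16/5 7/2 7/2
21/5 94/25 331/100 203/48
53/12 163/40 97/24 67/18

Derivation:
After step 1:
  4 11/4 9/4 5
  4 19/5 4 13/4
  5 17/4 13/4 14/3
After step 2:
  43/12 16/5 7/2 7/2
  21/5 94/25 331/100 203/48
  53/12 163/40 97/24 67/18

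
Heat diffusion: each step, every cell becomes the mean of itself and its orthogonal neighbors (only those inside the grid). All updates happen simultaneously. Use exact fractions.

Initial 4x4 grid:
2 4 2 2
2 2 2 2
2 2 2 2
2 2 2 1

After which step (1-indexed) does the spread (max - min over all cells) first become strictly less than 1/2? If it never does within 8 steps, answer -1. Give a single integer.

Answer: 4

Derivation:
Step 1: max=8/3, min=5/3, spread=1
Step 2: max=151/60, min=31/18, spread=143/180
Step 3: max=1291/540, min=391/216, spread=209/360
Step 4: max=124843/54000, min=11917/6480, spread=19151/40500
  -> spread < 1/2 first at step 4
Step 5: max=1110643/486000, min=1833299/972000, spread=129329/324000
Step 6: max=32738377/14580000, min=55735877/29160000, spread=3246959/9720000
Step 7: max=242903599/109350000, min=67895129/34992000, spread=81950189/291600000
Step 8: max=28824973891/13122000000, min=2058163529/1049760000, spread=2065286519/8748000000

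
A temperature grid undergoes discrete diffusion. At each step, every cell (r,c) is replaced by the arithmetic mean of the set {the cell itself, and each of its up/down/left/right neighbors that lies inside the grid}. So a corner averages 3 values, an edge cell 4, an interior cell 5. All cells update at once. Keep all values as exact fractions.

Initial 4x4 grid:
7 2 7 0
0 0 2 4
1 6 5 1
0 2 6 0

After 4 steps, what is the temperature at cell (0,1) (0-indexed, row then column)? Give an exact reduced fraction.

Answer: 207211/72000

Derivation:
Step 1: cell (0,1) = 4
Step 2: cell (0,1) = 47/16
Step 3: cell (0,1) = 7393/2400
Step 4: cell (0,1) = 207211/72000
Full grid after step 4:
  3311/1200 207211/72000 657409/216000 47509/16200
  60997/24000 84287/30000 13057/4500 633259/216000
  173207/72000 79883/30000 32687/11250 618563/216000
  25723/10800 189907/72000 620153/216000 46931/16200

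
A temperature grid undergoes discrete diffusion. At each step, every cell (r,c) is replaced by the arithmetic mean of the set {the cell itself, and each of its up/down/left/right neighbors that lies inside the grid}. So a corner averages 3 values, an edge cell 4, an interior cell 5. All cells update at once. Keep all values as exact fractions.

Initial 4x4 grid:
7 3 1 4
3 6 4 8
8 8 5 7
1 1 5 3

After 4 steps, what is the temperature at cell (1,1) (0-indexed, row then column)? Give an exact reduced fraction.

Step 1: cell (1,1) = 24/5
Step 2: cell (1,1) = 509/100
Step 3: cell (1,1) = 28847/6000
Step 4: cell (1,1) = 865013/180000
Full grid after step 4:
  306527/64800 991043/216000 986723/216000 299489/64800
  518989/108000 865013/180000 863531/180000 131731/27000
  511453/108000 856793/180000 293221/60000 45157/9000
  291707/64800 982031/216000 340901/72000 3917/800

Answer: 865013/180000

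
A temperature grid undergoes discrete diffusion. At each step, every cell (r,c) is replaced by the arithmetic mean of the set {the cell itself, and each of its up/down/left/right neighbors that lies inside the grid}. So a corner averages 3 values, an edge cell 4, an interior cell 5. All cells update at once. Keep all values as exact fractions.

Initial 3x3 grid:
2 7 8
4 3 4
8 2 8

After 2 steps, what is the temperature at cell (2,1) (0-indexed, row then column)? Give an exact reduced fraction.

Answer: 223/48

Derivation:
Step 1: cell (2,1) = 21/4
Step 2: cell (2,1) = 223/48
Full grid after step 2:
  163/36 59/12 205/36
  69/16 97/20 83/16
  85/18 223/48 47/9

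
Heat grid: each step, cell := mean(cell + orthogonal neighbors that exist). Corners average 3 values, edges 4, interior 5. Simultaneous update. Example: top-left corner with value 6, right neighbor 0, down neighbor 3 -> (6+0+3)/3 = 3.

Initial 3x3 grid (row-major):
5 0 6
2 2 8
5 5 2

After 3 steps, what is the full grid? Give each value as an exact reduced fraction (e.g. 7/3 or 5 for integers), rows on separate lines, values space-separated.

After step 1:
  7/3 13/4 14/3
  7/2 17/5 9/2
  4 7/2 5
After step 2:
  109/36 273/80 149/36
  397/120 363/100 527/120
  11/3 159/40 13/3
After step 3:
  7019/2160 17051/4800 8599/2160
  24539/7200 7487/2000 29689/7200
  73/20 3121/800 127/30

Answer: 7019/2160 17051/4800 8599/2160
24539/7200 7487/2000 29689/7200
73/20 3121/800 127/30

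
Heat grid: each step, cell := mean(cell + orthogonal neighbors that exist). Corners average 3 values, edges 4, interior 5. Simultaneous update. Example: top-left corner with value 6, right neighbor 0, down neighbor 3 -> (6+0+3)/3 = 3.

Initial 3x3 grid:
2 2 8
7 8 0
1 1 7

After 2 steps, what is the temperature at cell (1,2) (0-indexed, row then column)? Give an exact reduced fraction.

Answer: 307/80

Derivation:
Step 1: cell (1,2) = 23/4
Step 2: cell (1,2) = 307/80
Full grid after step 2:
  79/18 39/10 169/36
  443/120 231/50 307/80
  47/12 811/240 38/9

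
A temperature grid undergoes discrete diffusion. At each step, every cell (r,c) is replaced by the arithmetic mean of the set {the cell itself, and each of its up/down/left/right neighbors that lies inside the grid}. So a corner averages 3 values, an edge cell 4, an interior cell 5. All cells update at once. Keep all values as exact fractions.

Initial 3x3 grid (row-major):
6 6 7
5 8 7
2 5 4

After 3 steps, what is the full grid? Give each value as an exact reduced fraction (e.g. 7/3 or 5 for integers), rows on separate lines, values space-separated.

Answer: 787/135 89059/14400 13777/2160
78209/14400 34483/6000 14539/2400
901/180 76159/14400 12077/2160

Derivation:
After step 1:
  17/3 27/4 20/3
  21/4 31/5 13/2
  4 19/4 16/3
After step 2:
  53/9 1517/240 239/36
  1267/240 589/100 247/40
  14/3 1217/240 199/36
After step 3:
  787/135 89059/14400 13777/2160
  78209/14400 34483/6000 14539/2400
  901/180 76159/14400 12077/2160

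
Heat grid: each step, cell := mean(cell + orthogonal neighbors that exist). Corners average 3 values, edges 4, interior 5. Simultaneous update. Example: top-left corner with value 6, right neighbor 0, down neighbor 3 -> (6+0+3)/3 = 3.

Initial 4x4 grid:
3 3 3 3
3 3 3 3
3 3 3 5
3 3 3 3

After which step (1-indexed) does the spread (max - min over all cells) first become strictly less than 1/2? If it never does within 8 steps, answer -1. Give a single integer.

Step 1: max=11/3, min=3, spread=2/3
Step 2: max=211/60, min=3, spread=31/60
Step 3: max=1831/540, min=3, spread=211/540
  -> spread < 1/2 first at step 3
Step 4: max=178843/54000, min=3, spread=16843/54000
Step 5: max=1596643/486000, min=13579/4500, spread=130111/486000
Step 6: max=47382367/14580000, min=817159/270000, spread=3255781/14580000
Step 7: max=1412553691/437400000, min=821107/270000, spread=82360351/437400000
Step 8: max=42117316891/13122000000, min=148306441/48600000, spread=2074577821/13122000000

Answer: 3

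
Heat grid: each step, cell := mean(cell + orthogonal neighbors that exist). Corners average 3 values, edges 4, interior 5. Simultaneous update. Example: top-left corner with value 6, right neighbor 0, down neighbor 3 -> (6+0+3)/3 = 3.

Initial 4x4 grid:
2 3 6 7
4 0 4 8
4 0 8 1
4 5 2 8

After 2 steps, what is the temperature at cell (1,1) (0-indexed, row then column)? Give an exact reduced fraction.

Answer: 321/100

Derivation:
Step 1: cell (1,1) = 11/5
Step 2: cell (1,1) = 321/100
Full grid after step 2:
  11/4 259/80 399/80 17/3
  107/40 321/100 102/25 469/80
  397/120 287/100 118/25 215/48
  121/36 487/120 91/24 47/9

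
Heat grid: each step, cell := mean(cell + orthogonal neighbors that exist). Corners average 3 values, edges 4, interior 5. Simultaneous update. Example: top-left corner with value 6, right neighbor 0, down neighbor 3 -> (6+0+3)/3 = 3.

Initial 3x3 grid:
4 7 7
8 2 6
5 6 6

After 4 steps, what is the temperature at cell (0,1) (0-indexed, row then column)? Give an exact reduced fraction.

Answer: 409721/72000

Derivation:
Step 1: cell (0,1) = 5
Step 2: cell (0,1) = 119/20
Step 3: cell (0,1) = 1103/200
Step 4: cell (0,1) = 409721/72000
Full grid after step 4:
  717481/129600 409721/72000 728231/129600
  4837777/864000 1977799/360000 4904527/864000
  353153/64800 4822277/864000 3718/675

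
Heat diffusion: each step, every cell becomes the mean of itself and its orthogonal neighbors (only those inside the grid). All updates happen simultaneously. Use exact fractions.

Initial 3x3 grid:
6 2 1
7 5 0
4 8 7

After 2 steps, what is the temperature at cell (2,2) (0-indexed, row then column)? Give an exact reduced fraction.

Answer: 19/4

Derivation:
Step 1: cell (2,2) = 5
Step 2: cell (2,2) = 19/4
Full grid after step 2:
  14/3 139/40 31/12
  637/120 453/100 273/80
  107/18 163/30 19/4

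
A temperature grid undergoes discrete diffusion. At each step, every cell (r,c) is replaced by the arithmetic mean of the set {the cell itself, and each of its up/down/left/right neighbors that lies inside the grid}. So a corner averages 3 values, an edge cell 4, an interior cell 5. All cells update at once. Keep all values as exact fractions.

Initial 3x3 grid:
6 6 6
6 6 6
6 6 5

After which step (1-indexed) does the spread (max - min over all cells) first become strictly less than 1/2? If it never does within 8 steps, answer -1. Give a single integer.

Answer: 1

Derivation:
Step 1: max=6, min=17/3, spread=1/3
  -> spread < 1/2 first at step 1
Step 2: max=6, min=103/18, spread=5/18
Step 3: max=6, min=1255/216, spread=41/216
Step 4: max=2149/360, min=75629/12960, spread=347/2592
Step 5: max=21443/3600, min=4558663/777600, spread=2921/31104
Step 6: max=2566517/432000, min=274107461/46656000, spread=24611/373248
Step 7: max=57663259/9720000, min=16477437967/2799360000, spread=207329/4478976
Step 8: max=3071598401/518400000, min=989739647549/167961600000, spread=1746635/53747712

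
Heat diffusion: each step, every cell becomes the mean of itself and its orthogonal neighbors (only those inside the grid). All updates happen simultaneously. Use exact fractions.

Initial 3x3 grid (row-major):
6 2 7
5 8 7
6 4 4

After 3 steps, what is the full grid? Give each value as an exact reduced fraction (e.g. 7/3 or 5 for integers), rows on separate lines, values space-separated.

After step 1:
  13/3 23/4 16/3
  25/4 26/5 13/2
  5 11/2 5
After step 2:
  49/9 1237/240 211/36
  1247/240 146/25 661/120
  67/12 207/40 17/3
After step 3:
  2843/540 80279/14400 11897/2160
  79429/14400 4031/750 41177/7200
  3829/720 4453/800 109/20

Answer: 2843/540 80279/14400 11897/2160
79429/14400 4031/750 41177/7200
3829/720 4453/800 109/20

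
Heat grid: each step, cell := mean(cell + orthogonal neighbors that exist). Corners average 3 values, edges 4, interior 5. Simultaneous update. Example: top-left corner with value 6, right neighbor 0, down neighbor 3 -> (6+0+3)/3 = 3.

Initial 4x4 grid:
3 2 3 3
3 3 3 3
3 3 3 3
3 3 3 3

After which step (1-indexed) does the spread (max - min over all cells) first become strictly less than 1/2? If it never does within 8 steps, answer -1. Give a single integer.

Answer: 1

Derivation:
Step 1: max=3, min=8/3, spread=1/3
  -> spread < 1/2 first at step 1
Step 2: max=3, min=329/120, spread=31/120
Step 3: max=3, min=3029/1080, spread=211/1080
Step 4: max=3, min=307157/108000, spread=16843/108000
Step 5: max=26921/9000, min=2777357/972000, spread=130111/972000
Step 6: max=1612841/540000, min=83837633/29160000, spread=3255781/29160000
Step 7: max=1608893/540000, min=2524046309/874800000, spread=82360351/874800000
Step 8: max=289093559/97200000, min=75980683109/26244000000, spread=2074577821/26244000000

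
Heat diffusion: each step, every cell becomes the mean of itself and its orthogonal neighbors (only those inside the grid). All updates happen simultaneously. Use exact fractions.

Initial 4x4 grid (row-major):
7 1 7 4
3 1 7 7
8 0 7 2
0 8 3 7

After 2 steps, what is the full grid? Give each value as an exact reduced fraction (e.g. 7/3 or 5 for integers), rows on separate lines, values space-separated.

Answer: 149/36 889/240 411/80 21/4
407/120 87/20 87/20 451/80
529/120 33/10 132/25 371/80
65/18 287/60 21/5 16/3

Derivation:
After step 1:
  11/3 4 19/4 6
  19/4 12/5 29/5 5
  11/4 24/5 19/5 23/4
  16/3 11/4 25/4 4
After step 2:
  149/36 889/240 411/80 21/4
  407/120 87/20 87/20 451/80
  529/120 33/10 132/25 371/80
  65/18 287/60 21/5 16/3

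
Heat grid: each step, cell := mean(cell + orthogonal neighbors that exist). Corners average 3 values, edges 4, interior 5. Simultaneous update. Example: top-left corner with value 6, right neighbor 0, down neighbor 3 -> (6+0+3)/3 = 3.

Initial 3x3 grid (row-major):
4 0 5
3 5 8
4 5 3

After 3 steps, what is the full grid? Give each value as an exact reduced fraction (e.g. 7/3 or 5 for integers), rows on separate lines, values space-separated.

Answer: 3781/1080 27847/7200 9167/2160
13711/3600 2069/500 65969/14400
973/240 63769/14400 5101/1080

Derivation:
After step 1:
  7/3 7/2 13/3
  4 21/5 21/4
  4 17/4 16/3
After step 2:
  59/18 431/120 157/36
  109/30 106/25 1147/240
  49/12 1067/240 89/18
After step 3:
  3781/1080 27847/7200 9167/2160
  13711/3600 2069/500 65969/14400
  973/240 63769/14400 5101/1080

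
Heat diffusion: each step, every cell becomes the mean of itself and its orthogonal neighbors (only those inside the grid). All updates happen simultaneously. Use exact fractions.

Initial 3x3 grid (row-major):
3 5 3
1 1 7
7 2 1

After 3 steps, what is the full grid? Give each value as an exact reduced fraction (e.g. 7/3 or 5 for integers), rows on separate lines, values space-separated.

Answer: 581/180 1981/600 217/60
1367/450 19753/6000 5993/1800
6707/2160 43919/14400 7067/2160

Derivation:
After step 1:
  3 3 5
  3 16/5 3
  10/3 11/4 10/3
After step 2:
  3 71/20 11/3
  47/15 299/100 109/30
  109/36 757/240 109/36
After step 3:
  581/180 1981/600 217/60
  1367/450 19753/6000 5993/1800
  6707/2160 43919/14400 7067/2160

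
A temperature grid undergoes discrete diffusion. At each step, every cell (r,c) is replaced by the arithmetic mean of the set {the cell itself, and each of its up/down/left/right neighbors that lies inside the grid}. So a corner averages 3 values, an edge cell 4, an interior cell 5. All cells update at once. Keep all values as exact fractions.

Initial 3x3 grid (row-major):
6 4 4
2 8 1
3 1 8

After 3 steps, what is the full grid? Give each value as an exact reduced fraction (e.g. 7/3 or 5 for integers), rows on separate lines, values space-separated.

Answer: 973/240 10799/2400 2929/720
20273/4800 11539/3000 63169/14400
863/240 14911/3600 8357/2160

Derivation:
After step 1:
  4 11/2 3
  19/4 16/5 21/4
  2 5 10/3
After step 2:
  19/4 157/40 55/12
  279/80 237/50 887/240
  47/12 203/60 163/36
After step 3:
  973/240 10799/2400 2929/720
  20273/4800 11539/3000 63169/14400
  863/240 14911/3600 8357/2160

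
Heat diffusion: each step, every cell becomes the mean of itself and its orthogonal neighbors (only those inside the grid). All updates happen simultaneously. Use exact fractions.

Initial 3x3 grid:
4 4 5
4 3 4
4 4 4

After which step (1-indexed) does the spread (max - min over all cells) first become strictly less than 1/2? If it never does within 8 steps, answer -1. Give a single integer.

Answer: 2

Derivation:
Step 1: max=13/3, min=15/4, spread=7/12
Step 2: max=37/9, min=23/6, spread=5/18
  -> spread < 1/2 first at step 2
Step 3: max=548/135, min=1393/360, spread=41/216
Step 4: max=64907/16200, min=83651/21600, spread=347/2592
Step 5: max=484763/121500, min=5049097/1296000, spread=2921/31104
Step 6: max=231638213/58320000, min=303723659/77760000, spread=24611/373248
Step 7: max=6933880643/1749600000, min=18274380673/4665600000, spread=207329/4478976
Step 8: max=830460643367/209952000000, min=1098183800531/279936000000, spread=1746635/53747712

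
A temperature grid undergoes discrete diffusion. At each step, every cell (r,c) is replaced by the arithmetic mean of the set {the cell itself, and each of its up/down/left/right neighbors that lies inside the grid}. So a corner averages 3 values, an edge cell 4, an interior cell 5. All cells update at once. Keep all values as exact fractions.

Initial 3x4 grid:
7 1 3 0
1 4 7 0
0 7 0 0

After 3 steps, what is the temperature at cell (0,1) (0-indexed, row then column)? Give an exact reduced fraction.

Answer: 623/200

Derivation:
Step 1: cell (0,1) = 15/4
Step 2: cell (0,1) = 27/8
Step 3: cell (0,1) = 623/200
Full grid after step 3:
  235/72 623/200 3223/1200 1391/720
  5617/1800 19189/6000 2489/1000 9517/4800
  1325/432 20803/7200 6121/2400 9/5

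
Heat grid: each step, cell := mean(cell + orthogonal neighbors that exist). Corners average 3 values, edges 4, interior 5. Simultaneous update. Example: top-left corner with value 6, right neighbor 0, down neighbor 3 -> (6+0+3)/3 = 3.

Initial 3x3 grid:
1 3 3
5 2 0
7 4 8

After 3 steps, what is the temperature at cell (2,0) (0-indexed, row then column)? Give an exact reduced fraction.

Answer: 578/135

Derivation:
Step 1: cell (2,0) = 16/3
Step 2: cell (2,0) = 43/9
Step 3: cell (2,0) = 578/135
Full grid after step 3:
  277/90 4589/1600 107/40
  53851/14400 10231/3000 15767/4800
  578/135 60301/14400 461/120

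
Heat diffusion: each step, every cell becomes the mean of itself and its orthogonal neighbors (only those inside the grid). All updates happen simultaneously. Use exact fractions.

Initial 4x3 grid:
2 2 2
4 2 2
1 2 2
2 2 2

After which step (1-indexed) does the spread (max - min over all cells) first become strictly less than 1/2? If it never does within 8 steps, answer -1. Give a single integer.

Step 1: max=8/3, min=5/3, spread=1
Step 2: max=287/120, min=28/15, spread=21/40
Step 3: max=2507/1080, min=349/180, spread=413/1080
  -> spread < 1/2 first at step 3
Step 4: max=72161/32400, min=106141/54000, spread=21191/81000
Step 5: max=2148167/972000, min=71431/36000, spread=21953/97200
Step 6: max=31710517/14580000, min=19527203/9720000, spread=193577/1166400
Step 7: max=472472507/218700000, min=1177262777/583200000, spread=9919669/69984000
Step 8: max=112520264377/52488000000, min=23709687431/11664000000, spread=18645347/167961600

Answer: 3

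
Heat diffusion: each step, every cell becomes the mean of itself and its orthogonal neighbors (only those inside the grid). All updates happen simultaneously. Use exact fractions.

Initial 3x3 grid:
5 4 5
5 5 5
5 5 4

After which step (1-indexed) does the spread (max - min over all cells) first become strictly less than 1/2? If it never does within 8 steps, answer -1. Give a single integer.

Step 1: max=5, min=14/3, spread=1/3
  -> spread < 1/2 first at step 1
Step 2: max=59/12, min=1133/240, spread=47/240
Step 3: max=389/80, min=5099/1080, spread=61/432
Step 4: max=209167/43200, min=307363/64800, spread=511/5184
Step 5: max=12500149/2592000, min=18480911/3888000, spread=4309/62208
Step 6: max=249501901/51840000, min=1111416367/233280000, spread=36295/746496
Step 7: max=44835150941/9331200000, min=66774956099/13996800000, spread=305773/8957952
Step 8: max=2687378070527/559872000000, min=4010942488603/839808000000, spread=2575951/107495424

Answer: 1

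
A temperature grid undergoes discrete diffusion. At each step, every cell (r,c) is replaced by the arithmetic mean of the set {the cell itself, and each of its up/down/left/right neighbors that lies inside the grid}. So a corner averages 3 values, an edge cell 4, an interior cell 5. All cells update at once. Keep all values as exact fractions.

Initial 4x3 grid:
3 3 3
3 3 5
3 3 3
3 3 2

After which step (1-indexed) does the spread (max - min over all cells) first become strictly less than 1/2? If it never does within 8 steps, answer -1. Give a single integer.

Step 1: max=11/3, min=8/3, spread=1
Step 2: max=829/240, min=137/48, spread=3/5
Step 3: max=7279/2160, min=421/144, spread=241/540
  -> spread < 1/2 first at step 3
Step 4: max=212989/64800, min=42637/14400, spread=8449/25920
Step 5: max=6328423/1944000, min=7723369/2592000, spread=428717/1555200
Step 6: max=187780201/58320000, min=467499211/155520000, spread=3989759/18662400
Step 7: max=5596760317/1749600000, min=1044752587/345600000, spread=196928221/1119744000
Step 8: max=83456458457/26244000000, min=1701806015291/559872000000, spread=1886362363/13436928000

Answer: 3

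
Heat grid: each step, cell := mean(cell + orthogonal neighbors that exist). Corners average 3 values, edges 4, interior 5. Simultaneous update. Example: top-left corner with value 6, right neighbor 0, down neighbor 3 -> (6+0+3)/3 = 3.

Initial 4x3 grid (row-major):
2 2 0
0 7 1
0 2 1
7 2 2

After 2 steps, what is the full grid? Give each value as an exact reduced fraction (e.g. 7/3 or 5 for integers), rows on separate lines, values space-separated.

Answer: 19/9 449/240 2
247/120 241/100 143/80
99/40 59/25 469/240
17/6 619/240 77/36

Derivation:
After step 1:
  4/3 11/4 1
  9/4 12/5 9/4
  9/4 12/5 3/2
  3 13/4 5/3
After step 2:
  19/9 449/240 2
  247/120 241/100 143/80
  99/40 59/25 469/240
  17/6 619/240 77/36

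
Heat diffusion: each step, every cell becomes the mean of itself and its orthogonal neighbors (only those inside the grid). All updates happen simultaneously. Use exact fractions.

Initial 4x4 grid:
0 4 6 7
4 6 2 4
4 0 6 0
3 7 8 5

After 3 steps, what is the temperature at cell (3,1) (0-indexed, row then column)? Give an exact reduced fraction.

Answer: 1559/360

Derivation:
Step 1: cell (3,1) = 9/2
Step 2: cell (3,1) = 76/15
Step 3: cell (3,1) = 1559/360
Full grid after step 3:
  1813/540 28561/7200 30337/7200 9883/2160
  25771/7200 2729/750 25921/6000 3689/900
  5231/1440 25423/6000 3049/750 1961/450
  9301/2160 1559/360 8609/1800 2363/540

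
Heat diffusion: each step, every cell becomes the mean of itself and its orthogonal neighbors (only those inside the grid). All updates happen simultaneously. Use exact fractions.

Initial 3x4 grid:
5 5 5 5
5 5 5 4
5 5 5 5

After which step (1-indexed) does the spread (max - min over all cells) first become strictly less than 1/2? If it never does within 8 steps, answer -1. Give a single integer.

Step 1: max=5, min=14/3, spread=1/3
  -> spread < 1/2 first at step 1
Step 2: max=5, min=1133/240, spread=67/240
Step 3: max=5, min=10363/2160, spread=437/2160
Step 4: max=4991/1000, min=4162469/864000, spread=29951/172800
Step 5: max=16796/3375, min=37664179/7776000, spread=206761/1555200
Step 6: max=26834329/5400000, min=15095804429/3110400000, spread=14430763/124416000
Step 7: max=2142347273/432000000, min=908012258311/186624000000, spread=139854109/1492992000
Step 8: max=192548771023/38880000000, min=54564728109749/11197440000000, spread=7114543559/89579520000

Answer: 1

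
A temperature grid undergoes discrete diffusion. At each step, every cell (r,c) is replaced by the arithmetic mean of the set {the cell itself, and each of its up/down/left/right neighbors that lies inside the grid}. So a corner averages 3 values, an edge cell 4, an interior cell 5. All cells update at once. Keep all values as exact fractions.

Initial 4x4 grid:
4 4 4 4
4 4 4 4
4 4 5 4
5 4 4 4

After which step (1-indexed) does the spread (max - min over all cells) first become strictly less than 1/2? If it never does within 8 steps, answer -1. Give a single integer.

Step 1: max=13/3, min=4, spread=1/3
  -> spread < 1/2 first at step 1
Step 2: max=77/18, min=4, spread=5/18
Step 3: max=9167/2160, min=193/48, spread=241/1080
Step 4: max=273149/64800, min=48499/12000, spread=3517/20250
Step 5: max=8167079/1944000, min=292291/72000, spread=137611/972000
Step 6: max=48820573/11664000, min=586021/144000, spread=169109/1458000
Step 7: max=7306020827/1749600000, min=1321709843/324000000, spread=421969187/4374000000
Step 8: max=218689168889/52488000000, min=39725627243/9720000000, spread=5213477221/65610000000

Answer: 1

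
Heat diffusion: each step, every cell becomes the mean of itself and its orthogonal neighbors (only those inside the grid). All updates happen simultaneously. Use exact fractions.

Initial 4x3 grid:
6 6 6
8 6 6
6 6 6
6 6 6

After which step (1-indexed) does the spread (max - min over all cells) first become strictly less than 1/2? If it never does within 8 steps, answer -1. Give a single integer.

Step 1: max=20/3, min=6, spread=2/3
Step 2: max=391/60, min=6, spread=31/60
Step 3: max=3451/540, min=6, spread=211/540
  -> spread < 1/2 first at step 3
Step 4: max=340897/54000, min=5447/900, spread=14077/54000
Step 5: max=3056407/486000, min=327683/54000, spread=5363/24300
Step 6: max=91220809/14580000, min=182869/30000, spread=93859/583200
Step 7: max=5459074481/874800000, min=296936467/48600000, spread=4568723/34992000
Step 8: max=326708435629/52488000000, min=8929618889/1458000000, spread=8387449/83980800

Answer: 3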